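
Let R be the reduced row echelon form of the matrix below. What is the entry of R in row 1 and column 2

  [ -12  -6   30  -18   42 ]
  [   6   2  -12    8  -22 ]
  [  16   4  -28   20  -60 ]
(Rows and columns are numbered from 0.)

R1 ← -1/12·R1
  [  1  1/2  -5/2  3/2  -7/2 ]
  [  6    2   -12    8   -22 ]
  [ 16    4   -28   20   -60 ]
R2 ← R2 − 6·R1
  [  1  1/2  -5/2  3/2  -7/2 ]
  [  0   -1     3   -1    -1 ]
  [ 16    4   -28   20   -60 ]
R3 ← R3 − 16·R1
  [ 1  1/2  -5/2  3/2  -7/2 ]
  [ 0   -1     3   -1    -1 ]
  [ 0   -4    12   -4    -4 ]
R2 ← -1·R2
  [ 1  1/2  -5/2  3/2  -7/2 ]
  [ 0    1    -3    1     1 ]
  [ 0   -4    12   -4    -4 ]
R3 ← R3 + 4·R2
  [ 1  1/2  -5/2  3/2  -7/2 ]
  [ 0    1    -3    1     1 ]
  [ 0    0     0    0     0 ]
R1 ← R1 − 1/2·R2
  [ 1  0  -1  1  -4 ]
  [ 0  1  -3  1   1 ]
  [ 0  0   0  0   0 ]

-3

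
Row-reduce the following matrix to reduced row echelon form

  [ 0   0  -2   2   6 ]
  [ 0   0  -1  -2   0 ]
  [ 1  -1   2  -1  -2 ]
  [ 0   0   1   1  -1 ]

Swap ρ1 and ρ3.
Multiply ρ2 by -1.
Add 2 times ρ2 to ρ3.
Subtract ρ2 from ρ4.
Multiply ρ3 by 1/6.
Add ρ3 to ρ4.
Subtract 2 times ρ3 from ρ2.
Add ρ3 to ρ1.
Subtract 2 times ρ2 from ρ1.

[[1, -1, 0, 0, 3], [0, 0, 1, 0, -2], [0, 0, 0, 1, 1], [0, 0, 0, 0, 0]]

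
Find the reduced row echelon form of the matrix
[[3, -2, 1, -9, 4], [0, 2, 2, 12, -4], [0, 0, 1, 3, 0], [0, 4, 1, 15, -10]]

[[1, 0, 0, -2, 0], [0, 1, 0, 3, 0], [0, 0, 1, 3, 0], [0, 0, 0, 0, 1]]

Multiply r1 by 1/3.
Multiply r2 by 1/2.
Subtract 4 times r2 from r4.
Add 3 times r3 to r4.
Multiply r4 by -1/2.
Add 2 times r4 to r2.
Subtract 4/3 times r4 from r1.
Subtract r3 from r2.
Subtract 1/3 times r3 from r1.
Add 2/3 times r2 to r1.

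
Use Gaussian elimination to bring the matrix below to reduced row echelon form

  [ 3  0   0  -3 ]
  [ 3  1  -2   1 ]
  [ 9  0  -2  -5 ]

[[1, 0, 0, -1], [0, 1, 0, 0], [0, 0, 1, -2]]

R1 → 1/3·R1
  [ 1  0   0  -1 ]
  [ 3  1  -2   1 ]
  [ 9  0  -2  -5 ]
R2 → R2 − 3·R1
  [ 1  0   0  -1 ]
  [ 0  1  -2   4 ]
  [ 9  0  -2  -5 ]
R3 → R3 − 9·R1
  [ 1  0   0  -1 ]
  [ 0  1  -2   4 ]
  [ 0  0  -2   4 ]
R3 → -1/2·R3
  [ 1  0   0  -1 ]
  [ 0  1  -2   4 ]
  [ 0  0   1  -2 ]
R2 → R2 + 2·R3
  [ 1  0  0  -1 ]
  [ 0  1  0   0 ]
  [ 0  0  1  -2 ]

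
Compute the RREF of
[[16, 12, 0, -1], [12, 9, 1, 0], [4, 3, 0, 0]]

[[1, 3/4, 0, 0], [0, 0, 1, 0], [0, 0, 0, 1]]

ρ1 → 1/16·ρ1
  [  1  3/4  0  -1/16 ]
  [ 12    9  1      0 ]
  [  4    3  0      0 ]
ρ2 → ρ2 − 12·ρ1
  [ 1  3/4  0  -1/16 ]
  [ 0    0  1    3/4 ]
  [ 4    3  0      0 ]
ρ3 → ρ3 − 4·ρ1
  [ 1  3/4  0  -1/16 ]
  [ 0    0  1    3/4 ]
  [ 0    0  0    1/4 ]
ρ3 → 4·ρ3
  [ 1  3/4  0  -1/16 ]
  [ 0    0  1    3/4 ]
  [ 0    0  0      1 ]
ρ2 → ρ2 − 3/4·ρ3
  [ 1  3/4  0  -1/16 ]
  [ 0    0  1      0 ]
  [ 0    0  0      1 ]
ρ1 → ρ1 + 1/16·ρ3
  [ 1  3/4  0  0 ]
  [ 0    0  1  0 ]
  [ 0    0  0  1 ]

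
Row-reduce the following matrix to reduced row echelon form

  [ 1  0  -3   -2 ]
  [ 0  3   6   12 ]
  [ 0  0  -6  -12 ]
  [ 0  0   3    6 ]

ρ2 ← 1/3·ρ2
  [ 1  0  -3   -2 ]
  [ 0  1   2    4 ]
  [ 0  0  -6  -12 ]
  [ 0  0   3    6 ]
ρ3 ← -1/6·ρ3
  [ 1  0  -3  -2 ]
  [ 0  1   2   4 ]
  [ 0  0   1   2 ]
  [ 0  0   3   6 ]
ρ4 ← ρ4 − 3·ρ3
  [ 1  0  -3  -2 ]
  [ 0  1   2   4 ]
  [ 0  0   1   2 ]
  [ 0  0   0   0 ]
ρ2 ← ρ2 − 2·ρ3
  [ 1  0  -3  -2 ]
  [ 0  1   0   0 ]
  [ 0  0   1   2 ]
  [ 0  0   0   0 ]
ρ1 ← ρ1 + 3·ρ3
  [ 1  0  0  4 ]
  [ 0  1  0  0 ]
  [ 0  0  1  2 ]
  [ 0  0  0  0 ]

[[1, 0, 0, 4], [0, 1, 0, 0], [0, 0, 1, 2], [0, 0, 0, 0]]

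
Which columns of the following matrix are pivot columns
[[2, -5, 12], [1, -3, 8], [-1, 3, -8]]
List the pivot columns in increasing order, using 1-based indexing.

1, 2

ρ1 -> 1/2·ρ1
ρ2 -> ρ2 − ρ1
ρ3 -> ρ3 + ρ1
ρ2 -> -2·ρ2
ρ3 -> ρ3 − 1/2·ρ2
ρ1 -> ρ1 + 5/2·ρ2
Pivot columns are the columns containing a leading 1.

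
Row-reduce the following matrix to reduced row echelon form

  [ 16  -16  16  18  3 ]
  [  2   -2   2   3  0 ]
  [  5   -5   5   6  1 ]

Multiply R1 by 1/16.
  [ 1  -1  1  9/8  3/16 ]
  [ 2  -2  2    3     0 ]
  [ 5  -5  5    6     1 ]
Subtract 2 times R1 from R2.
  [ 1  -1  1  9/8  3/16 ]
  [ 0   0  0  3/4  -3/8 ]
  [ 5  -5  5    6     1 ]
Subtract 5 times R1 from R3.
  [ 1  -1  1  9/8  3/16 ]
  [ 0   0  0  3/4  -3/8 ]
  [ 0   0  0  3/8  1/16 ]
Multiply R2 by 4/3.
  [ 1  -1  1  9/8  3/16 ]
  [ 0   0  0    1  -1/2 ]
  [ 0   0  0  3/8  1/16 ]
Subtract 3/8 times R2 from R3.
  [ 1  -1  1  9/8  3/16 ]
  [ 0   0  0    1  -1/2 ]
  [ 0   0  0    0   1/4 ]
Multiply R3 by 4.
  [ 1  -1  1  9/8  3/16 ]
  [ 0   0  0    1  -1/2 ]
  [ 0   0  0    0     1 ]
Add 1/2 times R3 to R2.
  [ 1  -1  1  9/8  3/16 ]
  [ 0   0  0    1     0 ]
  [ 0   0  0    0     1 ]
Subtract 3/16 times R3 from R1.
  [ 1  -1  1  9/8  0 ]
  [ 0   0  0    1  0 ]
  [ 0   0  0    0  1 ]
Subtract 9/8 times R2 from R1.
  [ 1  -1  1  0  0 ]
  [ 0   0  0  1  0 ]
  [ 0   0  0  0  1 ]

[[1, -1, 1, 0, 0], [0, 0, 0, 1, 0], [0, 0, 0, 0, 1]]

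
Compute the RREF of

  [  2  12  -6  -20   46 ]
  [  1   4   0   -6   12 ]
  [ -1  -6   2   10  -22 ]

R1 → 1/2·R1
  [  1   6  -3  -10   23 ]
  [  1   4   0   -6   12 ]
  [ -1  -6   2   10  -22 ]
R2 → R2 − R1
  [  1   6  -3  -10   23 ]
  [  0  -2   3    4  -11 ]
  [ -1  -6   2   10  -22 ]
R3 → R3 + R1
  [ 1   6  -3  -10   23 ]
  [ 0  -2   3    4  -11 ]
  [ 0   0  -1    0    1 ]
R2 → -1/2·R2
  [ 1  6    -3  -10    23 ]
  [ 0  1  -3/2   -2  11/2 ]
  [ 0  0    -1    0     1 ]
R3 → -1·R3
  [ 1  6    -3  -10    23 ]
  [ 0  1  -3/2   -2  11/2 ]
  [ 0  0     1    0    -1 ]
R2 → R2 + 3/2·R3
  [ 1  6  -3  -10  23 ]
  [ 0  1   0   -2   4 ]
  [ 0  0   1    0  -1 ]
R1 → R1 + 3·R3
  [ 1  6  0  -10  20 ]
  [ 0  1  0   -2   4 ]
  [ 0  0  1    0  -1 ]
R1 → R1 − 6·R2
  [ 1  0  0   2  -4 ]
  [ 0  1  0  -2   4 ]
  [ 0  0  1   0  -1 ]

[[1, 0, 0, 2, -4], [0, 1, 0, -2, 4], [0, 0, 1, 0, -1]]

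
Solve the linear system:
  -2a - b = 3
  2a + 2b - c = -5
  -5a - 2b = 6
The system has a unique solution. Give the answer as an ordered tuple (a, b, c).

Form the augmented matrix and row-reduce:
  [ -2  -1   0  |   3 ]
  [  2   2  -1  |  -5 ]
  [ -5  -2   0  |   6 ]
ρ1 ← -1/2·ρ1
  [  1  1/2   0  |  -3/2 ]
  [  2    2  -1  |    -5 ]
  [ -5   -2   0  |     6 ]
ρ2 ← ρ2 − 2·ρ1
  [  1  1/2   0  |  -3/2 ]
  [  0    1  -1  |    -2 ]
  [ -5   -2   0  |     6 ]
ρ3 ← ρ3 + 5·ρ1
  [ 1  1/2   0  |  -3/2 ]
  [ 0    1  -1  |    -2 ]
  [ 0  1/2   0  |  -3/2 ]
ρ3 ← ρ3 − 1/2·ρ2
  [ 1  1/2    0  |  -3/2 ]
  [ 0    1   -1  |    -2 ]
  [ 0    0  1/2  |  -1/2 ]
ρ3 ← 2·ρ3
  [ 1  1/2   0  |  -3/2 ]
  [ 0    1  -1  |    -2 ]
  [ 0    0   1  |    -1 ]
ρ2 ← ρ2 + ρ3
  [ 1  1/2  0  |  -3/2 ]
  [ 0    1  0  |    -3 ]
  [ 0    0  1  |    -1 ]
ρ1 ← ρ1 − 1/2·ρ2
  [ 1  0  0  |   0 ]
  [ 0  1  0  |  -3 ]
  [ 0  0  1  |  -1 ]
Reading off the last column: a = 0, b = -3, c = -1.

(0, -3, -1)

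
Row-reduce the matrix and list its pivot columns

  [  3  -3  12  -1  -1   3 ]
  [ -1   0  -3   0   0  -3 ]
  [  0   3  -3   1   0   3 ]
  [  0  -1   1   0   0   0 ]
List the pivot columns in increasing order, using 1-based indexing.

R1 := 1/3·R1
  [  1  -1   4  -1/3  -1/3   1 ]
  [ -1   0  -3     0     0  -3 ]
  [  0   3  -3     1     0   3 ]
  [  0  -1   1     0     0   0 ]
R2 := R2 + R1
  [ 1  -1   4  -1/3  -1/3   1 ]
  [ 0  -1   1  -1/3  -1/3  -2 ]
  [ 0   3  -3     1     0   3 ]
  [ 0  -1   1     0     0   0 ]
R2 := -1·R2
  [ 1  -1   4  -1/3  -1/3  1 ]
  [ 0   1  -1   1/3   1/3  2 ]
  [ 0   3  -3     1     0  3 ]
  [ 0  -1   1     0     0  0 ]
R3 := R3 − 3·R2
  [ 1  -1   4  -1/3  -1/3   1 ]
  [ 0   1  -1   1/3   1/3   2 ]
  [ 0   0   0     0    -1  -3 ]
  [ 0  -1   1     0     0   0 ]
R4 := R4 + R2
  [ 1  -1   4  -1/3  -1/3   1 ]
  [ 0   1  -1   1/3   1/3   2 ]
  [ 0   0   0     0    -1  -3 ]
  [ 0   0   0   1/3   1/3   2 ]
R3 <-> R4
  [ 1  -1   4  -1/3  -1/3   1 ]
  [ 0   1  -1   1/3   1/3   2 ]
  [ 0   0   0   1/3   1/3   2 ]
  [ 0   0   0     0    -1  -3 ]
R3 := 3·R3
  [ 1  -1   4  -1/3  -1/3   1 ]
  [ 0   1  -1   1/3   1/3   2 ]
  [ 0   0   0     1     1   6 ]
  [ 0   0   0     0    -1  -3 ]
R4 := -1·R4
  [ 1  -1   4  -1/3  -1/3  1 ]
  [ 0   1  -1   1/3   1/3  2 ]
  [ 0   0   0     1     1  6 ]
  [ 0   0   0     0     1  3 ]
R3 := R3 − R4
  [ 1  -1   4  -1/3  -1/3  1 ]
  [ 0   1  -1   1/3   1/3  2 ]
  [ 0   0   0     1     0  3 ]
  [ 0   0   0     0     1  3 ]
R2 := R2 − 1/3·R4
  [ 1  -1   4  -1/3  -1/3  1 ]
  [ 0   1  -1   1/3     0  1 ]
  [ 0   0   0     1     0  3 ]
  [ 0   0   0     0     1  3 ]
R1 := R1 + 1/3·R4
  [ 1  -1   4  -1/3  0  2 ]
  [ 0   1  -1   1/3  0  1 ]
  [ 0   0   0     1  0  3 ]
  [ 0   0   0     0  1  3 ]
R2 := R2 − 1/3·R3
  [ 1  -1   4  -1/3  0  2 ]
  [ 0   1  -1     0  0  0 ]
  [ 0   0   0     1  0  3 ]
  [ 0   0   0     0  1  3 ]
R1 := R1 + 1/3·R3
  [ 1  -1   4  0  0  3 ]
  [ 0   1  -1  0  0  0 ]
  [ 0   0   0  1  0  3 ]
  [ 0   0   0  0  1  3 ]
R1 := R1 + R2
  [ 1  0   3  0  0  3 ]
  [ 0  1  -1  0  0  0 ]
  [ 0  0   0  1  0  3 ]
  [ 0  0   0  0  1  3 ]
Pivot columns are the columns containing a leading 1.

1, 2, 4, 5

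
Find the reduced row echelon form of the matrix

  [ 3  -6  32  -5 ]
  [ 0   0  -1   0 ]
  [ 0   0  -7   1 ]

ρ1 ← 1/3·ρ1
ρ2 ← -1·ρ2
ρ3 ← ρ3 + 7·ρ2
ρ1 ← ρ1 + 5/3·ρ3
ρ1 ← ρ1 − 32/3·ρ2

[[1, -2, 0, 0], [0, 0, 1, 0], [0, 0, 0, 1]]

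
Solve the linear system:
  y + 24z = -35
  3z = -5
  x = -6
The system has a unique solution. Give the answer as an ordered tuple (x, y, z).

(-6, 5, -5/3)

Form the augmented matrix and row-reduce:
  [ 0  1  24  |  -35 ]
  [ 0  0   3  |   -5 ]
  [ 1  0   0  |   -6 ]
r1 <-> r3
  [ 1  0   0  |   -6 ]
  [ 0  0   3  |   -5 ]
  [ 0  1  24  |  -35 ]
r2 <-> r3
  [ 1  0   0  |   -6 ]
  [ 0  1  24  |  -35 ]
  [ 0  0   3  |   -5 ]
r3 ← 1/3·r3
  [ 1  0   0  |    -6 ]
  [ 0  1  24  |   -35 ]
  [ 0  0   1  |  -5/3 ]
r2 ← r2 − 24·r3
  [ 1  0  0  |    -6 ]
  [ 0  1  0  |     5 ]
  [ 0  0  1  |  -5/3 ]
Reading off the last column: x = -6, y = 5, z = -5/3.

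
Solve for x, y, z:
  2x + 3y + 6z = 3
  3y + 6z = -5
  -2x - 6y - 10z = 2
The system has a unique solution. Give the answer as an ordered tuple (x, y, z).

Form the augmented matrix and row-reduce:
  [  2   3    6  |   3 ]
  [  0   3    6  |  -5 ]
  [ -2  -6  -10  |   2 ]
Multiply R1 by 1/2.
Add 2 times R1 to R3.
Multiply R2 by 1/3.
Add 3 times R2 to R3.
Multiply R3 by 1/2.
Subtract 2 times R3 from R2.
Subtract 3 times R3 from R1.
Subtract 3/2 times R2 from R1.
Reading off the last column: x = 4, y = -5/3, z = 0.

(4, -5/3, 0)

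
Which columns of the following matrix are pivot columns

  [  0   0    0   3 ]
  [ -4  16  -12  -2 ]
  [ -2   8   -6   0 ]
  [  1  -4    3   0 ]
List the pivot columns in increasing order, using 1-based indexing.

1, 4

R1 <=> R2
  [ -4  16  -12  -2 ]
  [  0   0    0   3 ]
  [ -2   8   -6   0 ]
  [  1  -4    3   0 ]
R1 ← -1/4·R1
  [  1  -4   3  1/2 ]
  [  0   0   0    3 ]
  [ -2   8  -6    0 ]
  [  1  -4   3    0 ]
R3 ← R3 + 2·R1
  [ 1  -4  3  1/2 ]
  [ 0   0  0    3 ]
  [ 0   0  0    1 ]
  [ 1  -4  3    0 ]
R4 ← R4 − R1
  [ 1  -4  3   1/2 ]
  [ 0   0  0     3 ]
  [ 0   0  0     1 ]
  [ 0   0  0  -1/2 ]
R2 ← 1/3·R2
  [ 1  -4  3   1/2 ]
  [ 0   0  0     1 ]
  [ 0   0  0     1 ]
  [ 0   0  0  -1/2 ]
R3 ← R3 − R2
  [ 1  -4  3   1/2 ]
  [ 0   0  0     1 ]
  [ 0   0  0     0 ]
  [ 0   0  0  -1/2 ]
R4 ← R4 + 1/2·R2
  [ 1  -4  3  1/2 ]
  [ 0   0  0    1 ]
  [ 0   0  0    0 ]
  [ 0   0  0    0 ]
R1 ← R1 − 1/2·R2
  [ 1  -4  3  0 ]
  [ 0   0  0  1 ]
  [ 0   0  0  0 ]
  [ 0   0  0  0 ]
Pivot columns are the columns containing a leading 1.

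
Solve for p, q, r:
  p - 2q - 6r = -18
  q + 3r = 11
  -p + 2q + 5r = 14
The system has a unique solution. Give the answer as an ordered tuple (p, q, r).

Form the augmented matrix and row-reduce:
  [  1  -2  -6  |  -18 ]
  [  0   1   3  |   11 ]
  [ -1   2   5  |   14 ]
Add R1 to R3.
  [ 1  -2  -6  |  -18 ]
  [ 0   1   3  |   11 ]
  [ 0   0  -1  |   -4 ]
Multiply R3 by -1.
  [ 1  -2  -6  |  -18 ]
  [ 0   1   3  |   11 ]
  [ 0   0   1  |    4 ]
Subtract 3 times R3 from R2.
  [ 1  -2  -6  |  -18 ]
  [ 0   1   0  |   -1 ]
  [ 0   0   1  |    4 ]
Add 6 times R3 to R1.
  [ 1  -2  0  |   6 ]
  [ 0   1  0  |  -1 ]
  [ 0   0  1  |   4 ]
Add 2 times R2 to R1.
  [ 1  0  0  |   4 ]
  [ 0  1  0  |  -1 ]
  [ 0  0  1  |   4 ]
Reading off the last column: p = 4, q = -1, r = 4.

(4, -1, 4)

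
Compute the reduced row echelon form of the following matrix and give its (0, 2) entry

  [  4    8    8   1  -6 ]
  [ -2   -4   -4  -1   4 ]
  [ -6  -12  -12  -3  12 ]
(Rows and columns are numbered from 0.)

Multiply r1 by 1/4.
  [  1    2    2  1/4  -3/2 ]
  [ -2   -4   -4   -1     4 ]
  [ -6  -12  -12   -3    12 ]
Add 2 times r1 to r2.
  [  1    2    2   1/4  -3/2 ]
  [  0    0    0  -1/2     1 ]
  [ -6  -12  -12    -3    12 ]
Add 6 times r1 to r3.
  [ 1  2  2   1/4  -3/2 ]
  [ 0  0  0  -1/2     1 ]
  [ 0  0  0  -3/2     3 ]
Multiply r2 by -2.
  [ 1  2  2   1/4  -3/2 ]
  [ 0  0  0     1    -2 ]
  [ 0  0  0  -3/2     3 ]
Add 3/2 times r2 to r3.
  [ 1  2  2  1/4  -3/2 ]
  [ 0  0  0    1    -2 ]
  [ 0  0  0    0     0 ]
Subtract 1/4 times r2 from r1.
  [ 1  2  2  0  -1 ]
  [ 0  0  0  1  -2 ]
  [ 0  0  0  0   0 ]

2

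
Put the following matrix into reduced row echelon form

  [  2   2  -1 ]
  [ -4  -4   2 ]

[[1, 1, -1/2], [0, 0, 0]]

R1 → 1/2·R1
R2 → R2 + 4·R1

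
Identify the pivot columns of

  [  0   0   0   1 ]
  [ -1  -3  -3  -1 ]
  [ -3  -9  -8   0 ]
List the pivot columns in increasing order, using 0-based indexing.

R1 <=> R2
  [ -1  -3  -3  -1 ]
  [  0   0   0   1 ]
  [ -3  -9  -8   0 ]
R1 ← -1·R1
  [  1   3   3  1 ]
  [  0   0   0  1 ]
  [ -3  -9  -8  0 ]
R3 ← R3 + 3·R1
  [ 1  3  3  1 ]
  [ 0  0  0  1 ]
  [ 0  0  1  3 ]
R2 <=> R3
  [ 1  3  3  1 ]
  [ 0  0  1  3 ]
  [ 0  0  0  1 ]
R2 ← R2 − 3·R3
  [ 1  3  3  1 ]
  [ 0  0  1  0 ]
  [ 0  0  0  1 ]
R1 ← R1 − R3
  [ 1  3  3  0 ]
  [ 0  0  1  0 ]
  [ 0  0  0  1 ]
R1 ← R1 − 3·R2
  [ 1  3  0  0 ]
  [ 0  0  1  0 ]
  [ 0  0  0  1 ]
Pivot columns are the columns containing a leading 1.

0, 2, 3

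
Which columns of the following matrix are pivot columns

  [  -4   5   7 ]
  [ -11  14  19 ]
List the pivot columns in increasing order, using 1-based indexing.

1, 2

Multiply R1 by -1/4.
  [   1  -5/4  -7/4 ]
  [ -11    14    19 ]
Add 11 times R1 to R2.
  [ 1  -5/4  -7/4 ]
  [ 0   1/4  -1/4 ]
Multiply R2 by 4.
  [ 1  -5/4  -7/4 ]
  [ 0     1    -1 ]
Add 5/4 times R2 to R1.
  [ 1  0  -3 ]
  [ 0  1  -1 ]
Pivot columns are the columns containing a leading 1.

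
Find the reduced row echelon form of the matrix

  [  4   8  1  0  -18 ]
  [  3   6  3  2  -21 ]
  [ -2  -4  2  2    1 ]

R1 -> 1/4·R1
  [  1   2  1/4  0  -9/2 ]
  [  3   6    3  2   -21 ]
  [ -2  -4    2  2     1 ]
R2 -> R2 − 3·R1
  [  1   2  1/4  0   -9/2 ]
  [  0   0  9/4  2  -15/2 ]
  [ -2  -4    2  2      1 ]
R3 -> R3 + 2·R1
  [ 1  2  1/4  0   -9/2 ]
  [ 0  0  9/4  2  -15/2 ]
  [ 0  0  5/2  2     -8 ]
R2 -> 4/9·R2
  [ 1  2  1/4    0   -9/2 ]
  [ 0  0    1  8/9  -10/3 ]
  [ 0  0  5/2    2     -8 ]
R3 -> R3 − 5/2·R2
  [ 1  2  1/4     0   -9/2 ]
  [ 0  0    1   8/9  -10/3 ]
  [ 0  0    0  -2/9    1/3 ]
R3 -> -9/2·R3
  [ 1  2  1/4    0   -9/2 ]
  [ 0  0    1  8/9  -10/3 ]
  [ 0  0    0    1   -3/2 ]
R2 -> R2 − 8/9·R3
  [ 1  2  1/4  0  -9/2 ]
  [ 0  0    1  0    -2 ]
  [ 0  0    0  1  -3/2 ]
R1 -> R1 − 1/4·R2
  [ 1  2  0  0    -4 ]
  [ 0  0  1  0    -2 ]
  [ 0  0  0  1  -3/2 ]

[[1, 2, 0, 0, -4], [0, 0, 1, 0, -2], [0, 0, 0, 1, -3/2]]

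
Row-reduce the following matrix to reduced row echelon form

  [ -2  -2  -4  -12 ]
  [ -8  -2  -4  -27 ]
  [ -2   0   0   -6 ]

[[1, 0, 0, 0], [0, 1, 2, 0], [0, 0, 0, 1]]

r1 -> -1/2·r1
  [  1   1   2    6 ]
  [ -8  -2  -4  -27 ]
  [ -2   0   0   -6 ]
r2 -> r2 + 8·r1
  [  1  1   2   6 ]
  [  0  6  12  21 ]
  [ -2  0   0  -6 ]
r3 -> r3 + 2·r1
  [ 1  1   2   6 ]
  [ 0  6  12  21 ]
  [ 0  2   4   6 ]
r2 -> 1/6·r2
  [ 1  1  2    6 ]
  [ 0  1  2  7/2 ]
  [ 0  2  4    6 ]
r3 -> r3 − 2·r2
  [ 1  1  2    6 ]
  [ 0  1  2  7/2 ]
  [ 0  0  0   -1 ]
r3 -> -1·r3
  [ 1  1  2    6 ]
  [ 0  1  2  7/2 ]
  [ 0  0  0    1 ]
r2 -> r2 − 7/2·r3
  [ 1  1  2  6 ]
  [ 0  1  2  0 ]
  [ 0  0  0  1 ]
r1 -> r1 − 6·r3
  [ 1  1  2  0 ]
  [ 0  1  2  0 ]
  [ 0  0  0  1 ]
r1 -> r1 − r2
  [ 1  0  0  0 ]
  [ 0  1  2  0 ]
  [ 0  0  0  1 ]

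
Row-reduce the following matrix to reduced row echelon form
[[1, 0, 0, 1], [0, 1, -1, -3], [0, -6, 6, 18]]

[[1, 0, 0, 1], [0, 1, -1, -3], [0, 0, 0, 0]]

R3 -> R3 + 6·R2
  [ 1  0   0   1 ]
  [ 0  1  -1  -3 ]
  [ 0  0   0   0 ]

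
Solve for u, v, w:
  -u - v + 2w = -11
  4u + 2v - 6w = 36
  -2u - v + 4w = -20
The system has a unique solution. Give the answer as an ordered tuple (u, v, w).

Form the augmented matrix and row-reduce:
  [ -1  -1   2  |  -11 ]
  [  4   2  -6  |   36 ]
  [ -2  -1   4  |  -20 ]
R1 -> -1·R1
  [  1   1  -2  |   11 ]
  [  4   2  -6  |   36 ]
  [ -2  -1   4  |  -20 ]
R2 -> R2 − 4·R1
  [  1   1  -2  |   11 ]
  [  0  -2   2  |   -8 ]
  [ -2  -1   4  |  -20 ]
R3 -> R3 + 2·R1
  [ 1   1  -2  |  11 ]
  [ 0  -2   2  |  -8 ]
  [ 0   1   0  |   2 ]
R2 -> -1/2·R2
  [ 1  1  -2  |  11 ]
  [ 0  1  -1  |   4 ]
  [ 0  1   0  |   2 ]
R3 -> R3 − R2
  [ 1  1  -2  |  11 ]
  [ 0  1  -1  |   4 ]
  [ 0  0   1  |  -2 ]
R2 -> R2 + R3
  [ 1  1  -2  |  11 ]
  [ 0  1   0  |   2 ]
  [ 0  0   1  |  -2 ]
R1 -> R1 + 2·R3
  [ 1  1  0  |   7 ]
  [ 0  1  0  |   2 ]
  [ 0  0  1  |  -2 ]
R1 -> R1 − R2
  [ 1  0  0  |   5 ]
  [ 0  1  0  |   2 ]
  [ 0  0  1  |  -2 ]
Reading off the last column: u = 5, v = 2, w = -2.

(5, 2, -2)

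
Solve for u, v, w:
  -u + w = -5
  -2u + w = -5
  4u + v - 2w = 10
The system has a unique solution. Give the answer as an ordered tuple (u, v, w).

(0, 0, -5)

Form the augmented matrix and row-reduce:
  [ -1  0   1  |  -5 ]
  [ -2  0   1  |  -5 ]
  [  4  1  -2  |  10 ]
r1 -> -1·r1
  [  1  0  -1  |   5 ]
  [ -2  0   1  |  -5 ]
  [  4  1  -2  |  10 ]
r2 -> r2 + 2·r1
  [ 1  0  -1  |   5 ]
  [ 0  0  -1  |   5 ]
  [ 4  1  -2  |  10 ]
r3 -> r3 − 4·r1
  [ 1  0  -1  |    5 ]
  [ 0  0  -1  |    5 ]
  [ 0  1   2  |  -10 ]
r2 <-> r3
  [ 1  0  -1  |    5 ]
  [ 0  1   2  |  -10 ]
  [ 0  0  -1  |    5 ]
r3 -> -1·r3
  [ 1  0  -1  |    5 ]
  [ 0  1   2  |  -10 ]
  [ 0  0   1  |   -5 ]
r2 -> r2 − 2·r3
  [ 1  0  -1  |   5 ]
  [ 0  1   0  |   0 ]
  [ 0  0   1  |  -5 ]
r1 -> r1 + r3
  [ 1  0  0  |   0 ]
  [ 0  1  0  |   0 ]
  [ 0  0  1  |  -5 ]
Reading off the last column: u = 0, v = 0, w = -5.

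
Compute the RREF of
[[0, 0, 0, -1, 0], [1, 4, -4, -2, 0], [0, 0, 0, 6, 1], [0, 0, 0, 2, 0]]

[[1, 4, -4, 0, 0], [0, 0, 0, 1, 0], [0, 0, 0, 0, 1], [0, 0, 0, 0, 0]]

R1 <=> R2
  [ 1  4  -4  -2  0 ]
  [ 0  0   0  -1  0 ]
  [ 0  0   0   6  1 ]
  [ 0  0   0   2  0 ]
R2 ← -1·R2
  [ 1  4  -4  -2  0 ]
  [ 0  0   0   1  0 ]
  [ 0  0   0   6  1 ]
  [ 0  0   0   2  0 ]
R3 ← R3 − 6·R2
  [ 1  4  -4  -2  0 ]
  [ 0  0   0   1  0 ]
  [ 0  0   0   0  1 ]
  [ 0  0   0   2  0 ]
R4 ← R4 − 2·R2
  [ 1  4  -4  -2  0 ]
  [ 0  0   0   1  0 ]
  [ 0  0   0   0  1 ]
  [ 0  0   0   0  0 ]
R1 ← R1 + 2·R2
  [ 1  4  -4  0  0 ]
  [ 0  0   0  1  0 ]
  [ 0  0   0  0  1 ]
  [ 0  0   0  0  0 ]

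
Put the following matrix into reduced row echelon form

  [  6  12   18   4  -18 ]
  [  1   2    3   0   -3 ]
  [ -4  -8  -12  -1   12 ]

Multiply r1 by 1/6.
  [  1   2    3  2/3  -3 ]
  [  1   2    3    0  -3 ]
  [ -4  -8  -12   -1  12 ]
Subtract r1 from r2.
  [  1   2    3   2/3  -3 ]
  [  0   0    0  -2/3   0 ]
  [ -4  -8  -12    -1  12 ]
Add 4 times r1 to r3.
  [ 1  2  3   2/3  -3 ]
  [ 0  0  0  -2/3   0 ]
  [ 0  0  0   5/3   0 ]
Multiply r2 by -3/2.
  [ 1  2  3  2/3  -3 ]
  [ 0  0  0    1   0 ]
  [ 0  0  0  5/3   0 ]
Subtract 5/3 times r2 from r3.
  [ 1  2  3  2/3  -3 ]
  [ 0  0  0    1   0 ]
  [ 0  0  0    0   0 ]
Subtract 2/3 times r2 from r1.
  [ 1  2  3  0  -3 ]
  [ 0  0  0  1   0 ]
  [ 0  0  0  0   0 ]

[[1, 2, 3, 0, -3], [0, 0, 0, 1, 0], [0, 0, 0, 0, 0]]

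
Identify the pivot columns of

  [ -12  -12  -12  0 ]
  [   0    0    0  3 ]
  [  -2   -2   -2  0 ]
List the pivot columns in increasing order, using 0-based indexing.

0, 3

R1 := -1/12·R1
  [  1   1   1  0 ]
  [  0   0   0  3 ]
  [ -2  -2  -2  0 ]
R3 := R3 + 2·R1
  [ 1  1  1  0 ]
  [ 0  0  0  3 ]
  [ 0  0  0  0 ]
R2 := 1/3·R2
  [ 1  1  1  0 ]
  [ 0  0  0  1 ]
  [ 0  0  0  0 ]
Pivot columns are the columns containing a leading 1.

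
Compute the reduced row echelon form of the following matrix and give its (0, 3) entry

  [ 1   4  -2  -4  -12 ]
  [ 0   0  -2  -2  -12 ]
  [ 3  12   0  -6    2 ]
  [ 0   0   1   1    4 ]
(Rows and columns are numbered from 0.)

ρ3 ← ρ3 − 3·ρ1
ρ2 ← -1/2·ρ2
ρ3 ← ρ3 − 6·ρ2
ρ4 ← ρ4 − ρ2
ρ3 ← 1/2·ρ3
ρ4 ← ρ4 + 2·ρ3
ρ2 ← ρ2 − 6·ρ3
ρ1 ← ρ1 + 12·ρ3
ρ1 ← ρ1 + 2·ρ2

-2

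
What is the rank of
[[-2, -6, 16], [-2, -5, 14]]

rank = 2

ρ1 ← -1/2·ρ1
  [  1   3  -8 ]
  [ -2  -5  14 ]
ρ2 ← ρ2 + 2·ρ1
  [ 1  3  -8 ]
  [ 0  1  -2 ]
ρ1 ← ρ1 − 3·ρ2
  [ 1  0  -2 ]
  [ 0  1  -2 ]
The reduced form has 2 nonzero rows.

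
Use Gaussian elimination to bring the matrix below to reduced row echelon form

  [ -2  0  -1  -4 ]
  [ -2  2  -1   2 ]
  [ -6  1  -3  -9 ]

[[1, 0, 1/2, 2], [0, 1, 0, 3], [0, 0, 0, 0]]

R1 := -1/2·R1
  [  1  0  1/2   2 ]
  [ -2  2   -1   2 ]
  [ -6  1   -3  -9 ]
R2 := R2 + 2·R1
  [  1  0  1/2   2 ]
  [  0  2    0   6 ]
  [ -6  1   -3  -9 ]
R3 := R3 + 6·R1
  [ 1  0  1/2  2 ]
  [ 0  2    0  6 ]
  [ 0  1    0  3 ]
R2 := 1/2·R2
  [ 1  0  1/2  2 ]
  [ 0  1    0  3 ]
  [ 0  1    0  3 ]
R3 := R3 − R2
  [ 1  0  1/2  2 ]
  [ 0  1    0  3 ]
  [ 0  0    0  0 ]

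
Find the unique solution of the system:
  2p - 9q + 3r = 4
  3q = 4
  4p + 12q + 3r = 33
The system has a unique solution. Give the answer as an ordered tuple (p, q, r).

Form the augmented matrix and row-reduce:
  [ 2  -9  3  |   4 ]
  [ 0   3  0  |   4 ]
  [ 4  12  3  |  33 ]
Multiply R1 by 1/2.
  [ 1  -9/2  3/2  |   2 ]
  [ 0     3    0  |   4 ]
  [ 4    12    3  |  33 ]
Subtract 4 times R1 from R3.
  [ 1  -9/2  3/2  |   2 ]
  [ 0     3    0  |   4 ]
  [ 0    30   -3  |  25 ]
Multiply R2 by 1/3.
  [ 1  -9/2  3/2  |    2 ]
  [ 0     1    0  |  4/3 ]
  [ 0    30   -3  |   25 ]
Subtract 30 times R2 from R3.
  [ 1  -9/2  3/2  |    2 ]
  [ 0     1    0  |  4/3 ]
  [ 0     0   -3  |  -15 ]
Multiply R3 by -1/3.
  [ 1  -9/2  3/2  |    2 ]
  [ 0     1    0  |  4/3 ]
  [ 0     0    1  |    5 ]
Subtract 3/2 times R3 from R1.
  [ 1  -9/2  0  |  -11/2 ]
  [ 0     1  0  |    4/3 ]
  [ 0     0  1  |      5 ]
Add 9/2 times R2 to R1.
  [ 1  0  0  |  1/2 ]
  [ 0  1  0  |  4/3 ]
  [ 0  0  1  |    5 ]
Reading off the last column: p = 1/2, q = 4/3, r = 5.

(1/2, 4/3, 5)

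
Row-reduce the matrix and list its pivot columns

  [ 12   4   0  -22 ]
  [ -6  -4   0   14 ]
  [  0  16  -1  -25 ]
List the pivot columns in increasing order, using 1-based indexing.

R1 ← 1/12·R1
  [  1  1/3   0  -11/6 ]
  [ -6   -4   0     14 ]
  [  0   16  -1    -25 ]
R2 ← R2 + 6·R1
  [ 1  1/3   0  -11/6 ]
  [ 0   -2   0      3 ]
  [ 0   16  -1    -25 ]
R2 ← -1/2·R2
  [ 1  1/3   0  -11/6 ]
  [ 0    1   0   -3/2 ]
  [ 0   16  -1    -25 ]
R3 ← R3 − 16·R2
  [ 1  1/3   0  -11/6 ]
  [ 0    1   0   -3/2 ]
  [ 0    0  -1     -1 ]
R3 ← -1·R3
  [ 1  1/3  0  -11/6 ]
  [ 0    1  0   -3/2 ]
  [ 0    0  1      1 ]
R1 ← R1 − 1/3·R2
  [ 1  0  0  -4/3 ]
  [ 0  1  0  -3/2 ]
  [ 0  0  1     1 ]
Pivot columns are the columns containing a leading 1.

1, 2, 3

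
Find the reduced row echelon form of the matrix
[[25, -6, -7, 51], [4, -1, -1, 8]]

[[1, 0, -1, 3], [0, 1, -3, 4]]

ρ1 → 1/25·ρ1
  [ 1  -6/25  -7/25  51/25 ]
  [ 4     -1     -1      8 ]
ρ2 → ρ2 − 4·ρ1
  [ 1  -6/25  -7/25  51/25 ]
  [ 0  -1/25   3/25  -4/25 ]
ρ2 → -25·ρ2
  [ 1  -6/25  -7/25  51/25 ]
  [ 0      1     -3      4 ]
ρ1 → ρ1 + 6/25·ρ2
  [ 1  0  -1  3 ]
  [ 0  1  -3  4 ]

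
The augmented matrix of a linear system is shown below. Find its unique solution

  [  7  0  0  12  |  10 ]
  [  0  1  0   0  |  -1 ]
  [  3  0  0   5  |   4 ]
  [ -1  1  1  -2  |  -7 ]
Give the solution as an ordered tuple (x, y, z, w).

(-2, -1, -4, 2)

r1 := 1/7·r1
  [  1  0  0  12/7  |  10/7 ]
  [  0  1  0     0  |    -1 ]
  [  3  0  0     5  |     4 ]
  [ -1  1  1    -2  |    -7 ]
r3 := r3 − 3·r1
  [  1  0  0  12/7  |  10/7 ]
  [  0  1  0     0  |    -1 ]
  [  0  0  0  -1/7  |  -2/7 ]
  [ -1  1  1    -2  |    -7 ]
r4 := r4 + r1
  [ 1  0  0  12/7  |   10/7 ]
  [ 0  1  0     0  |     -1 ]
  [ 0  0  0  -1/7  |   -2/7 ]
  [ 0  1  1  -2/7  |  -39/7 ]
r4 := r4 − r2
  [ 1  0  0  12/7  |   10/7 ]
  [ 0  1  0     0  |     -1 ]
  [ 0  0  0  -1/7  |   -2/7 ]
  [ 0  0  1  -2/7  |  -32/7 ]
r3 ↔ r4
  [ 1  0  0  12/7  |   10/7 ]
  [ 0  1  0     0  |     -1 ]
  [ 0  0  1  -2/7  |  -32/7 ]
  [ 0  0  0  -1/7  |   -2/7 ]
r4 := -7·r4
  [ 1  0  0  12/7  |   10/7 ]
  [ 0  1  0     0  |     -1 ]
  [ 0  0  1  -2/7  |  -32/7 ]
  [ 0  0  0     1  |      2 ]
r3 := r3 + 2/7·r4
  [ 1  0  0  12/7  |  10/7 ]
  [ 0  1  0     0  |    -1 ]
  [ 0  0  1     0  |    -4 ]
  [ 0  0  0     1  |     2 ]
r1 := r1 − 12/7·r4
  [ 1  0  0  0  |  -2 ]
  [ 0  1  0  0  |  -1 ]
  [ 0  0  1  0  |  -4 ]
  [ 0  0  0  1  |   2 ]
Reading off the last column: x = -2, y = -1, z = -4, w = 2.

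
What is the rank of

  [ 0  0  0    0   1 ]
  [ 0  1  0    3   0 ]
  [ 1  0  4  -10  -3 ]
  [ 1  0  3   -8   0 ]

rank = 4

R1 <-> R3
  [ 1  0  4  -10  -3 ]
  [ 0  1  0    3   0 ]
  [ 0  0  0    0   1 ]
  [ 1  0  3   -8   0 ]
R4 := R4 − R1
  [ 1  0   4  -10  -3 ]
  [ 0  1   0    3   0 ]
  [ 0  0   0    0   1 ]
  [ 0  0  -1    2   3 ]
R3 <-> R4
  [ 1  0   4  -10  -3 ]
  [ 0  1   0    3   0 ]
  [ 0  0  -1    2   3 ]
  [ 0  0   0    0   1 ]
R3 := -1·R3
  [ 1  0  4  -10  -3 ]
  [ 0  1  0    3   0 ]
  [ 0  0  1   -2  -3 ]
  [ 0  0  0    0   1 ]
R3 := R3 + 3·R4
  [ 1  0  4  -10  -3 ]
  [ 0  1  0    3   0 ]
  [ 0  0  1   -2   0 ]
  [ 0  0  0    0   1 ]
R1 := R1 + 3·R4
  [ 1  0  4  -10  0 ]
  [ 0  1  0    3  0 ]
  [ 0  0  1   -2  0 ]
  [ 0  0  0    0  1 ]
R1 := R1 − 4·R3
  [ 1  0  0  -2  0 ]
  [ 0  1  0   3  0 ]
  [ 0  0  1  -2  0 ]
  [ 0  0  0   0  1 ]
The reduced form has 4 nonzero rows.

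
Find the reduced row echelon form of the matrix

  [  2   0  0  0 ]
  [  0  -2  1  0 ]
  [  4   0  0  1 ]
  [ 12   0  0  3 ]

[[1, 0, 0, 0], [0, 1, -1/2, 0], [0, 0, 0, 1], [0, 0, 0, 0]]

R1 := 1/2·R1
  [  1   0  0  0 ]
  [  0  -2  1  0 ]
  [  4   0  0  1 ]
  [ 12   0  0  3 ]
R3 := R3 − 4·R1
  [  1   0  0  0 ]
  [  0  -2  1  0 ]
  [  0   0  0  1 ]
  [ 12   0  0  3 ]
R4 := R4 − 12·R1
  [ 1   0  0  0 ]
  [ 0  -2  1  0 ]
  [ 0   0  0  1 ]
  [ 0   0  0  3 ]
R2 := -1/2·R2
  [ 1  0     0  0 ]
  [ 0  1  -1/2  0 ]
  [ 0  0     0  1 ]
  [ 0  0     0  3 ]
R4 := R4 − 3·R3
  [ 1  0     0  0 ]
  [ 0  1  -1/2  0 ]
  [ 0  0     0  1 ]
  [ 0  0     0  0 ]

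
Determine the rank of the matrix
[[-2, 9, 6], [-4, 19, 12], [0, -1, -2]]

rank = 3

Multiply ρ1 by -1/2.
  [  1  -9/2  -3 ]
  [ -4    19  12 ]
  [  0    -1  -2 ]
Add 4 times ρ1 to ρ2.
  [ 1  -9/2  -3 ]
  [ 0     1   0 ]
  [ 0    -1  -2 ]
Add ρ2 to ρ3.
  [ 1  -9/2  -3 ]
  [ 0     1   0 ]
  [ 0     0  -2 ]
Multiply ρ3 by -1/2.
  [ 1  -9/2  -3 ]
  [ 0     1   0 ]
  [ 0     0   1 ]
Add 3 times ρ3 to ρ1.
  [ 1  -9/2  0 ]
  [ 0     1  0 ]
  [ 0     0  1 ]
Add 9/2 times ρ2 to ρ1.
  [ 1  0  0 ]
  [ 0  1  0 ]
  [ 0  0  1 ]
The reduced form has 3 nonzero rows.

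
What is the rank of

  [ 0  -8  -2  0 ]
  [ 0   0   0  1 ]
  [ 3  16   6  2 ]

rank = 3

R1 <=> R3
R1 -> 1/3·R1
R2 <=> R3
R2 -> -1/8·R2
R1 -> R1 − 2/3·R3
R1 -> R1 − 16/3·R2
The reduced form has 3 nonzero rows.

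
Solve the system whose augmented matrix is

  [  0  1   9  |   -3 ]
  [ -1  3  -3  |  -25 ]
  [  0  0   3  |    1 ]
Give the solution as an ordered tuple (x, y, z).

(6, -6, 1/3)

R1 <-> R2
  [ -1  3  -3  |  -25 ]
  [  0  1   9  |   -3 ]
  [  0  0   3  |    1 ]
R1 → -1·R1
  [ 1  -3  3  |  25 ]
  [ 0   1  9  |  -3 ]
  [ 0   0  3  |   1 ]
R3 → 1/3·R3
  [ 1  -3  3  |   25 ]
  [ 0   1  9  |   -3 ]
  [ 0   0  1  |  1/3 ]
R2 → R2 − 9·R3
  [ 1  -3  3  |   25 ]
  [ 0   1  0  |   -6 ]
  [ 0   0  1  |  1/3 ]
R1 → R1 − 3·R3
  [ 1  -3  0  |   24 ]
  [ 0   1  0  |   -6 ]
  [ 0   0  1  |  1/3 ]
R1 → R1 + 3·R2
  [ 1  0  0  |    6 ]
  [ 0  1  0  |   -6 ]
  [ 0  0  1  |  1/3 ]
Reading off the last column: x = 6, y = -6, z = 1/3.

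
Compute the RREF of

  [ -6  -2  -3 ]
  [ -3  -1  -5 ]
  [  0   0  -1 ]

R1 -> -1/6·R1
  [  1  1/3  1/2 ]
  [ -3   -1   -5 ]
  [  0    0   -1 ]
R2 -> R2 + 3·R1
  [ 1  1/3   1/2 ]
  [ 0    0  -7/2 ]
  [ 0    0    -1 ]
R2 -> -2/7·R2
  [ 1  1/3  1/2 ]
  [ 0    0    1 ]
  [ 0    0   -1 ]
R3 -> R3 + R2
  [ 1  1/3  1/2 ]
  [ 0    0    1 ]
  [ 0    0    0 ]
R1 -> R1 − 1/2·R2
  [ 1  1/3  0 ]
  [ 0    0  1 ]
  [ 0    0  0 ]

[[1, 1/3, 0], [0, 0, 1], [0, 0, 0]]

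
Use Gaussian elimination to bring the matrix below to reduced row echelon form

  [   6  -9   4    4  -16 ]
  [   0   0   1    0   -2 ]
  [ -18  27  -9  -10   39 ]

[[1, -3/2, 0, 0, -1/3], [0, 0, 1, 0, -2], [0, 0, 0, 1, -3/2]]

Multiply R1 by 1/6.
  [   1  -3/2  2/3  2/3  -8/3 ]
  [   0     0    1    0    -2 ]
  [ -18    27   -9  -10    39 ]
Add 18 times R1 to R3.
  [ 1  -3/2  2/3  2/3  -8/3 ]
  [ 0     0    1    0    -2 ]
  [ 0     0    3    2    -9 ]
Subtract 3 times R2 from R3.
  [ 1  -3/2  2/3  2/3  -8/3 ]
  [ 0     0    1    0    -2 ]
  [ 0     0    0    2    -3 ]
Multiply R3 by 1/2.
  [ 1  -3/2  2/3  2/3  -8/3 ]
  [ 0     0    1    0    -2 ]
  [ 0     0    0    1  -3/2 ]
Subtract 2/3 times R3 from R1.
  [ 1  -3/2  2/3  0  -5/3 ]
  [ 0     0    1  0    -2 ]
  [ 0     0    0  1  -3/2 ]
Subtract 2/3 times R2 from R1.
  [ 1  -3/2  0  0  -1/3 ]
  [ 0     0  1  0    -2 ]
  [ 0     0  0  1  -3/2 ]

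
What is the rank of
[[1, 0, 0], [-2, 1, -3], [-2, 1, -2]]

rank = 3

Add 2 times R1 to R2.
  [  1  0   0 ]
  [  0  1  -3 ]
  [ -2  1  -2 ]
Add 2 times R1 to R3.
  [ 1  0   0 ]
  [ 0  1  -3 ]
  [ 0  1  -2 ]
Subtract R2 from R3.
  [ 1  0   0 ]
  [ 0  1  -3 ]
  [ 0  0   1 ]
Add 3 times R3 to R2.
  [ 1  0  0 ]
  [ 0  1  0 ]
  [ 0  0  1 ]
The reduced form has 3 nonzero rows.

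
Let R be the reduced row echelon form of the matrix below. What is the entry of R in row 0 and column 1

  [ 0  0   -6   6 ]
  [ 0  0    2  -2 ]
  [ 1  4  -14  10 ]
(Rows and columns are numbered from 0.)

ρ1 <-> ρ3
  [ 1  4  -14  10 ]
  [ 0  0    2  -2 ]
  [ 0  0   -6   6 ]
ρ2 → 1/2·ρ2
  [ 1  4  -14  10 ]
  [ 0  0    1  -1 ]
  [ 0  0   -6   6 ]
ρ3 → ρ3 + 6·ρ2
  [ 1  4  -14  10 ]
  [ 0  0    1  -1 ]
  [ 0  0    0   0 ]
ρ1 → ρ1 + 14·ρ2
  [ 1  4  0  -4 ]
  [ 0  0  1  -1 ]
  [ 0  0  0   0 ]

4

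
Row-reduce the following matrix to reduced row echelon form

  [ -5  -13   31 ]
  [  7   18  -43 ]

[[1, 0, -1], [0, 1, -2]]

R1 → -1/5·R1
R2 → R2 − 7·R1
R2 → -5·R2
R1 → R1 − 13/5·R2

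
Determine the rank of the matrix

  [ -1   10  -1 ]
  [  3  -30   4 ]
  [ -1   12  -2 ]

rank = 3

R1 → -1·R1
  [  1  -10   1 ]
  [  3  -30   4 ]
  [ -1   12  -2 ]
R2 → R2 − 3·R1
  [  1  -10   1 ]
  [  0    0   1 ]
  [ -1   12  -2 ]
R3 → R3 + R1
  [ 1  -10   1 ]
  [ 0    0   1 ]
  [ 0    2  -1 ]
R2 <-> R3
  [ 1  -10   1 ]
  [ 0    2  -1 ]
  [ 0    0   1 ]
R2 → 1/2·R2
  [ 1  -10     1 ]
  [ 0    1  -1/2 ]
  [ 0    0     1 ]
R2 → R2 + 1/2·R3
  [ 1  -10  1 ]
  [ 0    1  0 ]
  [ 0    0  1 ]
R1 → R1 − R3
  [ 1  -10  0 ]
  [ 0    1  0 ]
  [ 0    0  1 ]
R1 → R1 + 10·R2
  [ 1  0  0 ]
  [ 0  1  0 ]
  [ 0  0  1 ]
The reduced form has 3 nonzero rows.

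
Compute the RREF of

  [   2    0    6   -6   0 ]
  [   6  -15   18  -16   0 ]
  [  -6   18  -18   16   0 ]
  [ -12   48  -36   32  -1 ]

Multiply R1 by 1/2.
  [   1    0    3   -3   0 ]
  [   6  -15   18  -16   0 ]
  [  -6   18  -18   16   0 ]
  [ -12   48  -36   32  -1 ]
Subtract 6 times R1 from R2.
  [   1    0    3  -3   0 ]
  [   0  -15    0   2   0 ]
  [  -6   18  -18  16   0 ]
  [ -12   48  -36  32  -1 ]
Add 6 times R1 to R3.
  [   1    0    3  -3   0 ]
  [   0  -15    0   2   0 ]
  [   0   18    0  -2   0 ]
  [ -12   48  -36  32  -1 ]
Add 12 times R1 to R4.
  [ 1    0  3  -3   0 ]
  [ 0  -15  0   2   0 ]
  [ 0   18  0  -2   0 ]
  [ 0   48  0  -4  -1 ]
Multiply R2 by -1/15.
  [ 1   0  3     -3   0 ]
  [ 0   1  0  -2/15   0 ]
  [ 0  18  0     -2   0 ]
  [ 0  48  0     -4  -1 ]
Subtract 18 times R2 from R3.
  [ 1   0  3     -3   0 ]
  [ 0   1  0  -2/15   0 ]
  [ 0   0  0    2/5   0 ]
  [ 0  48  0     -4  -1 ]
Subtract 48 times R2 from R4.
  [ 1  0  3     -3   0 ]
  [ 0  1  0  -2/15   0 ]
  [ 0  0  0    2/5   0 ]
  [ 0  0  0   12/5  -1 ]
Multiply R3 by 5/2.
  [ 1  0  3     -3   0 ]
  [ 0  1  0  -2/15   0 ]
  [ 0  0  0      1   0 ]
  [ 0  0  0   12/5  -1 ]
Subtract 12/5 times R3 from R4.
  [ 1  0  3     -3   0 ]
  [ 0  1  0  -2/15   0 ]
  [ 0  0  0      1   0 ]
  [ 0  0  0      0  -1 ]
Multiply R4 by -1.
  [ 1  0  3     -3  0 ]
  [ 0  1  0  -2/15  0 ]
  [ 0  0  0      1  0 ]
  [ 0  0  0      0  1 ]
Add 2/15 times R3 to R2.
  [ 1  0  3  -3  0 ]
  [ 0  1  0   0  0 ]
  [ 0  0  0   1  0 ]
  [ 0  0  0   0  1 ]
Add 3 times R3 to R1.
  [ 1  0  3  0  0 ]
  [ 0  1  0  0  0 ]
  [ 0  0  0  1  0 ]
  [ 0  0  0  0  1 ]

[[1, 0, 3, 0, 0], [0, 1, 0, 0, 0], [0, 0, 0, 1, 0], [0, 0, 0, 0, 1]]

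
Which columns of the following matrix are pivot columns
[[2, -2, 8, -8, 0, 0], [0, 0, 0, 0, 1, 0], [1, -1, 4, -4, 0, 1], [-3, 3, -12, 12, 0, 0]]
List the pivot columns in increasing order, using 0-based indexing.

0, 4, 5

Multiply r1 by 1/2.
  [  1  -1    4  -4  0  0 ]
  [  0   0    0   0  1  0 ]
  [  1  -1    4  -4  0  1 ]
  [ -3   3  -12  12  0  0 ]
Subtract r1 from r3.
  [  1  -1    4  -4  0  0 ]
  [  0   0    0   0  1  0 ]
  [  0   0    0   0  0  1 ]
  [ -3   3  -12  12  0  0 ]
Add 3 times r1 to r4.
  [ 1  -1  4  -4  0  0 ]
  [ 0   0  0   0  1  0 ]
  [ 0   0  0   0  0  1 ]
  [ 0   0  0   0  0  0 ]
Pivot columns are the columns containing a leading 1.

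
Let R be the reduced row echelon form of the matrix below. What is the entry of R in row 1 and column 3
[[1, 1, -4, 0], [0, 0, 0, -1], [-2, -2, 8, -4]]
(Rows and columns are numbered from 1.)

-4

Add 2 times ρ1 to ρ3.
  [ 1  1  -4   0 ]
  [ 0  0   0  -1 ]
  [ 0  0   0  -4 ]
Multiply ρ2 by -1.
  [ 1  1  -4   0 ]
  [ 0  0   0   1 ]
  [ 0  0   0  -4 ]
Add 4 times ρ2 to ρ3.
  [ 1  1  -4  0 ]
  [ 0  0   0  1 ]
  [ 0  0   0  0 ]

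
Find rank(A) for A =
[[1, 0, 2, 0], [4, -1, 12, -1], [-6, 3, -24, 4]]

rank = 3

Subtract 4 times R1 from R2.
  [  1   0    2   0 ]
  [  0  -1    4  -1 ]
  [ -6   3  -24   4 ]
Add 6 times R1 to R3.
  [ 1   0    2   0 ]
  [ 0  -1    4  -1 ]
  [ 0   3  -12   4 ]
Multiply R2 by -1.
  [ 1  0    2  0 ]
  [ 0  1   -4  1 ]
  [ 0  3  -12  4 ]
Subtract 3 times R2 from R3.
  [ 1  0   2  0 ]
  [ 0  1  -4  1 ]
  [ 0  0   0  1 ]
Subtract R3 from R2.
  [ 1  0   2  0 ]
  [ 0  1  -4  0 ]
  [ 0  0   0  1 ]
The reduced form has 3 nonzero rows.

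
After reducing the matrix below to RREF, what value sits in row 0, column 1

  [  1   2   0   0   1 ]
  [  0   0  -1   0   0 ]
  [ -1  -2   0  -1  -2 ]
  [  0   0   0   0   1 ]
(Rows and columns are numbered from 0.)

2

r3 := r3 + r1
  [ 1  2   0   0   1 ]
  [ 0  0  -1   0   0 ]
  [ 0  0   0  -1  -1 ]
  [ 0  0   0   0   1 ]
r2 := -1·r2
  [ 1  2  0   0   1 ]
  [ 0  0  1   0   0 ]
  [ 0  0  0  -1  -1 ]
  [ 0  0  0   0   1 ]
r3 := -1·r3
  [ 1  2  0  0  1 ]
  [ 0  0  1  0  0 ]
  [ 0  0  0  1  1 ]
  [ 0  0  0  0  1 ]
r3 := r3 − r4
  [ 1  2  0  0  1 ]
  [ 0  0  1  0  0 ]
  [ 0  0  0  1  0 ]
  [ 0  0  0  0  1 ]
r1 := r1 − r4
  [ 1  2  0  0  0 ]
  [ 0  0  1  0  0 ]
  [ 0  0  0  1  0 ]
  [ 0  0  0  0  1 ]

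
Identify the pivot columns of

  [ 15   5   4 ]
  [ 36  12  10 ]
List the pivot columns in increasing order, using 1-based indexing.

r1 ← 1/15·r1
  [  1  1/3  4/15 ]
  [ 36   12    10 ]
r2 ← r2 − 36·r1
  [ 1  1/3  4/15 ]
  [ 0    0   2/5 ]
r2 ← 5/2·r2
  [ 1  1/3  4/15 ]
  [ 0    0     1 ]
r1 ← r1 − 4/15·r2
  [ 1  1/3  0 ]
  [ 0    0  1 ]
Pivot columns are the columns containing a leading 1.

1, 3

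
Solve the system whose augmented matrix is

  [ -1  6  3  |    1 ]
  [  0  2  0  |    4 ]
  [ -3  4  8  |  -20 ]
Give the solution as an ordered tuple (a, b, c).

(-4, 2, -5)

ρ1 := -1·ρ1
  [  1  -6  -3  |   -1 ]
  [  0   2   0  |    4 ]
  [ -3   4   8  |  -20 ]
ρ3 := ρ3 + 3·ρ1
  [ 1   -6  -3  |   -1 ]
  [ 0    2   0  |    4 ]
  [ 0  -14  -1  |  -23 ]
ρ2 := 1/2·ρ2
  [ 1   -6  -3  |   -1 ]
  [ 0    1   0  |    2 ]
  [ 0  -14  -1  |  -23 ]
ρ3 := ρ3 + 14·ρ2
  [ 1  -6  -3  |  -1 ]
  [ 0   1   0  |   2 ]
  [ 0   0  -1  |   5 ]
ρ3 := -1·ρ3
  [ 1  -6  -3  |  -1 ]
  [ 0   1   0  |   2 ]
  [ 0   0   1  |  -5 ]
ρ1 := ρ1 + 3·ρ3
  [ 1  -6  0  |  -16 ]
  [ 0   1  0  |    2 ]
  [ 0   0  1  |   -5 ]
ρ1 := ρ1 + 6·ρ2
  [ 1  0  0  |  -4 ]
  [ 0  1  0  |   2 ]
  [ 0  0  1  |  -5 ]
Reading off the last column: a = -4, b = 2, c = -5.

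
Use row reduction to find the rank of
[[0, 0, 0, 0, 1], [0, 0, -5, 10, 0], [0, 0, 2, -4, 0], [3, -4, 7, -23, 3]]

Swap r1 and r4.
  [ 3  -4   7  -23  3 ]
  [ 0   0  -5   10  0 ]
  [ 0   0   2   -4  0 ]
  [ 0   0   0    0  1 ]
Multiply r1 by 1/3.
  [ 1  -4/3  7/3  -23/3  1 ]
  [ 0     0   -5     10  0 ]
  [ 0     0    2     -4  0 ]
  [ 0     0    0      0  1 ]
Multiply r2 by -1/5.
  [ 1  -4/3  7/3  -23/3  1 ]
  [ 0     0    1     -2  0 ]
  [ 0     0    2     -4  0 ]
  [ 0     0    0      0  1 ]
Subtract 2 times r2 from r3.
  [ 1  -4/3  7/3  -23/3  1 ]
  [ 0     0    1     -2  0 ]
  [ 0     0    0      0  0 ]
  [ 0     0    0      0  1 ]
Swap r3 and r4.
  [ 1  -4/3  7/3  -23/3  1 ]
  [ 0     0    1     -2  0 ]
  [ 0     0    0      0  1 ]
  [ 0     0    0      0  0 ]
Subtract r3 from r1.
  [ 1  -4/3  7/3  -23/3  0 ]
  [ 0     0    1     -2  0 ]
  [ 0     0    0      0  1 ]
  [ 0     0    0      0  0 ]
Subtract 7/3 times r2 from r1.
  [ 1  -4/3  0  -3  0 ]
  [ 0     0  1  -2  0 ]
  [ 0     0  0   0  1 ]
  [ 0     0  0   0  0 ]
The reduced form has 3 nonzero rows.

rank = 3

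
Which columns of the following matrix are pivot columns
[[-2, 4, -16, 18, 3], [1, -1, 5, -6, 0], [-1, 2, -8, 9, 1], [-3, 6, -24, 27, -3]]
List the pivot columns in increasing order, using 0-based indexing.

ρ1 → -1/2·ρ1
  [  1  -2    8  -9  -3/2 ]
  [  1  -1    5  -6     0 ]
  [ -1   2   -8   9     1 ]
  [ -3   6  -24  27    -3 ]
ρ2 → ρ2 − ρ1
  [  1  -2    8  -9  -3/2 ]
  [  0   1   -3   3   3/2 ]
  [ -1   2   -8   9     1 ]
  [ -3   6  -24  27    -3 ]
ρ3 → ρ3 + ρ1
  [  1  -2    8  -9  -3/2 ]
  [  0   1   -3   3   3/2 ]
  [  0   0    0   0  -1/2 ]
  [ -3   6  -24  27    -3 ]
ρ4 → ρ4 + 3·ρ1
  [ 1  -2   8  -9   -3/2 ]
  [ 0   1  -3   3    3/2 ]
  [ 0   0   0   0   -1/2 ]
  [ 0   0   0   0  -15/2 ]
ρ3 → -2·ρ3
  [ 1  -2   8  -9   -3/2 ]
  [ 0   1  -3   3    3/2 ]
  [ 0   0   0   0      1 ]
  [ 0   0   0   0  -15/2 ]
ρ4 → ρ4 + 15/2·ρ3
  [ 1  -2   8  -9  -3/2 ]
  [ 0   1  -3   3   3/2 ]
  [ 0   0   0   0     1 ]
  [ 0   0   0   0     0 ]
ρ2 → ρ2 − 3/2·ρ3
  [ 1  -2   8  -9  -3/2 ]
  [ 0   1  -3   3     0 ]
  [ 0   0   0   0     1 ]
  [ 0   0   0   0     0 ]
ρ1 → ρ1 + 3/2·ρ3
  [ 1  -2   8  -9  0 ]
  [ 0   1  -3   3  0 ]
  [ 0   0   0   0  1 ]
  [ 0   0   0   0  0 ]
ρ1 → ρ1 + 2·ρ2
  [ 1  0   2  -3  0 ]
  [ 0  1  -3   3  0 ]
  [ 0  0   0   0  1 ]
  [ 0  0   0   0  0 ]
Pivot columns are the columns containing a leading 1.

0, 1, 4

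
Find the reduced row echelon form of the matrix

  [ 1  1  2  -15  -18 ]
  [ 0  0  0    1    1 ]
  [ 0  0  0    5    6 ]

[[1, 1, 2, 0, 0], [0, 0, 0, 1, 0], [0, 0, 0, 0, 1]]

Subtract 5 times R2 from R3.
  [ 1  1  2  -15  -18 ]
  [ 0  0  0    1    1 ]
  [ 0  0  0    0    1 ]
Subtract R3 from R2.
  [ 1  1  2  -15  -18 ]
  [ 0  0  0    1    0 ]
  [ 0  0  0    0    1 ]
Add 18 times R3 to R1.
  [ 1  1  2  -15  0 ]
  [ 0  0  0    1  0 ]
  [ 0  0  0    0  1 ]
Add 15 times R2 to R1.
  [ 1  1  2  0  0 ]
  [ 0  0  0  1  0 ]
  [ 0  0  0  0  1 ]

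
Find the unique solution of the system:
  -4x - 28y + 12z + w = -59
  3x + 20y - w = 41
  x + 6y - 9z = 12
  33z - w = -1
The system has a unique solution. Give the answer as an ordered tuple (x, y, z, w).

(-6, 3, 0, 1)

Form the augmented matrix and row-reduce:
  [ -4  -28  12   1  |  -59 ]
  [  3   20   0  -1  |   41 ]
  [  1    6  -9   0  |   12 ]
  [  0    0  33  -1  |   -1 ]
r1 → -1/4·r1
  [ 1   7  -3  -1/4  |  59/4 ]
  [ 3  20   0    -1  |    41 ]
  [ 1   6  -9     0  |    12 ]
  [ 0   0  33    -1  |    -1 ]
r2 → r2 − 3·r1
  [ 1   7  -3  -1/4  |   59/4 ]
  [ 0  -1   9  -1/4  |  -13/4 ]
  [ 1   6  -9     0  |     12 ]
  [ 0   0  33    -1  |     -1 ]
r3 → r3 − r1
  [ 1   7  -3  -1/4  |   59/4 ]
  [ 0  -1   9  -1/4  |  -13/4 ]
  [ 0  -1  -6   1/4  |  -11/4 ]
  [ 0   0  33    -1  |     -1 ]
r2 → -1·r2
  [ 1   7  -3  -1/4  |   59/4 ]
  [ 0   1  -9   1/4  |   13/4 ]
  [ 0  -1  -6   1/4  |  -11/4 ]
  [ 0   0  33    -1  |     -1 ]
r3 → r3 + r2
  [ 1  7   -3  -1/4  |  59/4 ]
  [ 0  1   -9   1/4  |  13/4 ]
  [ 0  0  -15   1/2  |   1/2 ]
  [ 0  0   33    -1  |    -1 ]
r3 → -1/15·r3
  [ 1  7  -3   -1/4  |   59/4 ]
  [ 0  1  -9    1/4  |   13/4 ]
  [ 0  0   1  -1/30  |  -1/30 ]
  [ 0  0  33     -1  |     -1 ]
r4 → r4 − 33·r3
  [ 1  7  -3   -1/4  |   59/4 ]
  [ 0  1  -9    1/4  |   13/4 ]
  [ 0  0   1  -1/30  |  -1/30 ]
  [ 0  0   0   1/10  |   1/10 ]
r4 → 10·r4
  [ 1  7  -3   -1/4  |   59/4 ]
  [ 0  1  -9    1/4  |   13/4 ]
  [ 0  0   1  -1/30  |  -1/30 ]
  [ 0  0   0      1  |      1 ]
r3 → r3 + 1/30·r4
  [ 1  7  -3  -1/4  |  59/4 ]
  [ 0  1  -9   1/4  |  13/4 ]
  [ 0  0   1     0  |     0 ]
  [ 0  0   0     1  |     1 ]
r2 → r2 − 1/4·r4
  [ 1  7  -3  -1/4  |  59/4 ]
  [ 0  1  -9     0  |     3 ]
  [ 0  0   1     0  |     0 ]
  [ 0  0   0     1  |     1 ]
r1 → r1 + 1/4·r4
  [ 1  7  -3  0  |  15 ]
  [ 0  1  -9  0  |   3 ]
  [ 0  0   1  0  |   0 ]
  [ 0  0   0  1  |   1 ]
r2 → r2 + 9·r3
  [ 1  7  -3  0  |  15 ]
  [ 0  1   0  0  |   3 ]
  [ 0  0   1  0  |   0 ]
  [ 0  0   0  1  |   1 ]
r1 → r1 + 3·r3
  [ 1  7  0  0  |  15 ]
  [ 0  1  0  0  |   3 ]
  [ 0  0  1  0  |   0 ]
  [ 0  0  0  1  |   1 ]
r1 → r1 − 7·r2
  [ 1  0  0  0  |  -6 ]
  [ 0  1  0  0  |   3 ]
  [ 0  0  1  0  |   0 ]
  [ 0  0  0  1  |   1 ]
Reading off the last column: x = -6, y = 3, z = 0, w = 1.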